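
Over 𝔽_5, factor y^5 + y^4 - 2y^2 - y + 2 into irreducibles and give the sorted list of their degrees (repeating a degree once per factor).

Write f(y) = y^5 + y^4 - 2y^2 - y + 2.
Roots in 𝔽_5: f(0) = 2; f(1) = 1; f(2) = 0 → root; f(3) = 0 → root; f(4) = 1.
Linear factors from roots: (y - 2), (y + 2).
Complete factorization: f(y) = (y - 2)·(y + 2)^2·(y^2 - y + 1).
Factor degrees with multiplicity: 1 + 1 + 1 + 2 = 5.

1, 1, 1, 2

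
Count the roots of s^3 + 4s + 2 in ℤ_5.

0

Write h(s) = s^3 + 4s + 2.
Evaluate at each of the 5 elements of ℤ_5:
h(0) = 2; h(1) = 2; h(2) = 3; h(3) = 1; h(4) = 2.
No element is a root.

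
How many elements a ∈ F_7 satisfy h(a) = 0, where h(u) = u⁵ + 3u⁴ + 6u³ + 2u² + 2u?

Evaluate at each of the 7 elements of F_7:
h(0) = 0 → root; h(1) = 0 → root; h(2) = 0 → root; h(3) = 0 → root; h(4) = 4; h(5) = 0 → root; h(6) = 3.
Roots: {0, 1, 2, 3, 5}.

5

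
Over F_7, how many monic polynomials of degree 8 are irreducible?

The number of monic irreducibles of degree 8 over GF(7) is (1/8)·Σ_{d∣8} μ(8/d) 7^d.
Divisors of 8: 1, 2, 4, 8; μ(8/d) for each: 0, 0, -1, 1.
Σ = − 7^4 + 7^8 = 5762400.
N = 5762400/8 = 720300.

720300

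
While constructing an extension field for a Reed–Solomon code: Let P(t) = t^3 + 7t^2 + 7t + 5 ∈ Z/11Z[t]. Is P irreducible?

No

Check each element of Z/11Z for a root: P(0)=5, P(1)=9, P(2)=0, P(3)=6, P(4)=0, P(5)=10, P(6)=9, P(7)=3, P(8)=9, P(9)=0, P(10)=4.
P(2) = 0, so (t − 2) divides P(t); P is reducible.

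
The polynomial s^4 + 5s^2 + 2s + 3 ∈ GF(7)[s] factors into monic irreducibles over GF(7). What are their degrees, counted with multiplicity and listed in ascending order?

Write h(s) = s^4 + 5s^2 + 2s + 3.
Linear factors from roots: (s + 2), (s + 1).
Complete factorization: h(s) = (s + 1)·(s + 2)·(s^2 + 4s + 5).
Factor degrees with multiplicity: 1 + 1 + 2 = 4.

1, 1, 2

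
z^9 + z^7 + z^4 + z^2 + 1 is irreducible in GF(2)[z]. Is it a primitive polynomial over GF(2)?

Write f(z) = z^9 + z^7 + z^4 + z^2 + 1.
|GF(2^9)^×| = 2^9 − 1 = 511. Prime factorization: 511 = 7·73.
f is primitive ⇔ z has order 511 in GF(2)[z]/(f), i.e. z^(511/q) ≠ 1 for each prime q | 511.
z^(73) mod f = z^8 + z^6 + z^5 + z^4 + z^3 + 1.
z^(7) mod f = z^7.
None equal 1, so z has full order 511; f is primitive.

Yes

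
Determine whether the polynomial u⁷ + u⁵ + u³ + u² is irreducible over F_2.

No

Write f(u) = u⁷ + u⁵ + u³ + u².
Check for roots in F_2: f(0) = 0 → root; f(1) = 0 → root.
f(0) = 0, so (u) divides f(u); f is reducible.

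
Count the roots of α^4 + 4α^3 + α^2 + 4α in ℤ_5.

Write P(α) = α^4 + 4α^3 + α^2 + 4α.
Evaluate at each of the 5 elements of ℤ_5:
P(0) = 0 → root; P(1) = 0 → root; P(2) = 0 → root; P(3) = 0 → root; P(4) = 4.
Roots: {0, 1, 2, 3}.

4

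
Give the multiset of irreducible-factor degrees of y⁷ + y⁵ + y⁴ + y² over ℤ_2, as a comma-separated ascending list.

Write h(y) = y⁷ + y⁵ + y⁴ + y².
Roots in ℤ_2: h(0) = 0 → root; h(1) = 0 → root.
Linear factors from roots: (y), (y + 1).
Complete factorization: h(y) = (y)^2·(y + 1)^3·(y² + y + 1).
Factor degrees with multiplicity: 1 + 1 + 1 + 1 + 1 + 2 = 7.

1, 1, 1, 1, 1, 2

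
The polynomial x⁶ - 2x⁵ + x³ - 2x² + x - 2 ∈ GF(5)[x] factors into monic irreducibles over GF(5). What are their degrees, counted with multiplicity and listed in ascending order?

Write g(x) = x⁶ - 2x⁵ + x³ - 2x² + x - 2.
Roots in GF(5): g(0) = 3; g(1) = 2; g(2) = 0 → root; g(3) = 3; g(4) = 2.
Linear factors from roots: (x - 2).
Complete factorization: g(x) = (x - 2)·(x² - x + 2)·(x³ + x² - x - 2).
Factor degrees with multiplicity: 1 + 2 + 3 = 6.

1, 2, 3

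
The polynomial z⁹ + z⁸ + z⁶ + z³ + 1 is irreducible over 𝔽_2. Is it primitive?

Write f(z) = z⁹ + z⁸ + z⁶ + z³ + 1.
|GF(2^9)^×| = 2^9 − 1 = 511. Prime factorization: 511 = 7·73.
f is primitive ⇔ z has order 511 in GF(2)[z]/(f), i.e. z^(511/q) ≠ 1 for each prime q | 511.
z^(73) mod f = 1
z^(7) mod f = z⁷.
Since z^(73) = 1, the order of z divides 73 < 511; not primitive.

No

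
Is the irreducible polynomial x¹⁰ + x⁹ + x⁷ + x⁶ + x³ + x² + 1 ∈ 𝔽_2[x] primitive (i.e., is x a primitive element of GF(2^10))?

Write f(x) = x¹⁰ + x⁹ + x⁷ + x⁶ + x³ + x² + 1.
|GF(2^10)^×| = 2^10 − 1 = 1023. Prime factorization: 1023 = 3·11·31.
f is primitive ⇔ x has order 1023 in GF(2)[x]/(f), i.e. x^(1023/q) ≠ 1 for each prime q | 1023.
x^(341) mod f = 1
x^(93) mod f = x⁸ + x⁷ + x⁶ + x⁵ + x⁴ + x² + x + 1.
x^(33) mod f = x⁹ + x⁵ + x³ + x + 1.
Since x^(341) = 1, the order of x divides 341 < 1023; not primitive.

No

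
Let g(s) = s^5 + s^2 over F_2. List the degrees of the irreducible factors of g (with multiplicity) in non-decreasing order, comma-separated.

1, 1, 1, 2

Roots in F_2: g(0) = 0 → root; g(1) = 0 → root.
Linear factors from roots: (s), (s + 1).
Complete factorization: g(s) = (s + 1)·(s)^2·(s^2 + s + 1).
Factor degrees with multiplicity: 1 + 1 + 1 + 2 = 5.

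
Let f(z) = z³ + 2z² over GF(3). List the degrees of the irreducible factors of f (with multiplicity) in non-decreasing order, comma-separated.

1, 1, 1

Roots in GF(3): f(0) = 0 → root; f(1) = 0 → root; f(2) = 1.
Linear factors from roots: (z), (z + 2).
Complete factorization: f(z) = (z + 2)·(z)^2.
Factor degrees with multiplicity: 1 + 1 + 1 = 3.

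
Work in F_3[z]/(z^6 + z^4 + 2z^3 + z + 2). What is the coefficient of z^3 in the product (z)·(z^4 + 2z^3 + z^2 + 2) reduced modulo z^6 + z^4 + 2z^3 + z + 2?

Multiply in F_3[z]: (z)·(z^4 + 2z^3 + z^2 + 2) = z^5 + 2z^4 + z^3 + 2z.
Reduced: z^5 + 2z^4 + z^3 + 2z.

1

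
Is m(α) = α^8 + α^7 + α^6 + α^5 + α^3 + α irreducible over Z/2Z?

No

Check for roots in Z/2Z: m(0) = 0 → root; m(1) = 0 → root.
m(0) = 0, so (α) divides m(α); m is reducible.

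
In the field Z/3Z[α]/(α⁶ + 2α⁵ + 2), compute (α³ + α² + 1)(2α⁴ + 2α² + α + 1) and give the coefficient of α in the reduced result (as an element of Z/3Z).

0

Multiply in Z/3Z[α]: (α³ + α² + 1)·(2α⁴ + 2α² + α + 1) = 2α⁷ + 2α⁶ + 2α⁵ + 2α⁴ + 2α³ + α + 1.
Reduce using α⁶ ≡ α⁵ + 1 (mod α⁶ + 2α⁵ + 2).
Reduced: 2α⁴ + 2α³ + 2.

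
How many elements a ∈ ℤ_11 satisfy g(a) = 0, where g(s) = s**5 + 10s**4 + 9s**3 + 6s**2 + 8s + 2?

Evaluate at each of the 11 elements of ℤ_11:
g(0) = 2; g(1) = 3; g(2) = 9; g(3) = 1; g(4) = 0 → root; g(5) = 0 → root; g(6) = 0 → root; g(7) = 3; g(8) = 4; g(9) = 0 → root; g(10) = 0 → root.
Roots: {4, 5, 6, 9, 10}.

5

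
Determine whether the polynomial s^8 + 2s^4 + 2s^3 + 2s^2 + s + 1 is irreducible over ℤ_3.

No

Write h(s) = s^8 + 2s^4 + 2s^3 + 2s^2 + s + 1.
Check for roots in ℤ_3: h(0) = 1; h(1) = 0 → root; h(2) = 0 → root.
h(1) = 0, so (s − 1) divides h(s); h is reducible.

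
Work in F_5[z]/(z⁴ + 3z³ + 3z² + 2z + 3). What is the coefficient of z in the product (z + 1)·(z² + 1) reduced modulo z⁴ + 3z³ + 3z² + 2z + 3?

1

Multiply in F_5[z]: (z + 1)·(z² + 1) = z³ + z² + z + 1.
Reduced: z³ + z² + z + 1.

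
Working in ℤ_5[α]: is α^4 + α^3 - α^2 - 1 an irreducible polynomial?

No

Write f(α) = α^4 + α^3 - α^2 - 1.
Check for roots in ℤ_5: f(0) = 4; f(1) = 0 → root; f(2) = 4; f(3) = 3; f(4) = 3.
f(1) = 0, so (α − 1) divides f(α); f is reducible.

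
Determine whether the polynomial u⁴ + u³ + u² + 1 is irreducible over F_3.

Yes

Write P(u) = u⁴ + u³ + u² + 1.
Check for roots in F_3: P(0) = 1; P(1) = 1; P(2) = 2.
No roots, so no linear factors.
Monic irreducibles of degree 2 over GF(3): u² + 1, u² + u + 2, u² + 2u + 2.
None of them divide P (all give nonzero remainder).
No irreducible factor of degree ≤ 2 exists, so P is irreducible over GF(3).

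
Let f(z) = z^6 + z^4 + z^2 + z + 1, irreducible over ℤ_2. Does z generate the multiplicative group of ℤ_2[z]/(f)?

|GF(2^6)^×| = 2^6 − 1 = 63. Prime factorization: 63 = 3^2·7.
f is primitive ⇔ z has order 63 in GF(2)[z]/(f), i.e. z^(63/q) ≠ 1 for each prime q | 63.
z^(21) mod f = 1
z^(9) mod f = z^4 + z^2 + z.
Since z^(21) = 1, the order of z divides 21 < 63; not primitive.

No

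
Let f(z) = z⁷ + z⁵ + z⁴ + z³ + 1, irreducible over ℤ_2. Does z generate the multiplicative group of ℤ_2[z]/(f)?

Yes

|GF(2^7)^×| = 2^7 − 1 = 127. Prime factorization: 127 = 127.
f is primitive ⇔ z has order 127 in GF(2)[z]/(f), i.e. z^(127/q) ≠ 1 for each prime q | 127.
z^(1) mod f = z.
None equal 1, so z has full order 127; f is primitive.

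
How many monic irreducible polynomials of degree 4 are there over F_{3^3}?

132678

x^(27^4) − x is the product of all monic irreducibles of degree dividing 4; Möbius inversion gives N = (1/4) Σ μ(4/d)·27^d.
Divisors of 4: 1, 2, 4; μ(4/d) for each: 0, -1, 1.
Σ = − 27^2 + 27^4 = 530712.
N = 530712/4 = 132678.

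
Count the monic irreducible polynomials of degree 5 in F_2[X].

x^(2^5) − x is the product of all monic irreducibles of degree dividing 5; Möbius inversion gives N = (1/5) Σ μ(5/d)·2^d.
Divisors of 5: 1, 5; μ(5/d) for each: -1, 1.
Σ = − 2^1 + 2^5 = 30.
N = 30/5 = 6.

6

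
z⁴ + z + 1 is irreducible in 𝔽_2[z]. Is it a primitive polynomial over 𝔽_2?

Write f(z) = z⁴ + z + 1.
|GF(2^4)^×| = 2^4 − 1 = 15. Prime factorization: 15 = 3·5.
f is primitive ⇔ z has order 15 in GF(2)[z]/(f), i.e. z^(15/q) ≠ 1 for each prime q | 15.
z^(5) mod f = z² + z.
z^(3) mod f = z³.
None equal 1, so z has full order 15; f is primitive.

Yes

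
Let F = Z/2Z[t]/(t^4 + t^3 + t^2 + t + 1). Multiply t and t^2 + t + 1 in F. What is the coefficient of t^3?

1

Multiply in Z/2Z[t]: (t)·(t^2 + t + 1) = t^3 + t^2 + t.
Reduced: t^3 + t^2 + t.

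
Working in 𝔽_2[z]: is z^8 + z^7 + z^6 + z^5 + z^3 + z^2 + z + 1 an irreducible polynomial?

Write P(z) = z^8 + z^7 + z^6 + z^5 + z^3 + z^2 + z + 1.
Check for roots in 𝔽_2: P(0) = 1; P(1) = 0 → root.
P(1) = 0, so (z − 1) divides P(z); P is reducible.

No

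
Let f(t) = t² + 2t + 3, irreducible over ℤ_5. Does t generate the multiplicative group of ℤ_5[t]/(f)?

|GF(5^2)^×| = 5^2 − 1 = 24. Prime factorization: 24 = 2^3·3.
f is primitive ⇔ t has order 24 in GF(5)[t]/(f), i.e. t^(24/q) ≠ 1 for each prime q | 24.
t^(12) mod f = 4.
t^(8) mod f = 4t + 1.
None equal 1, so t has full order 24; f is primitive.

Yes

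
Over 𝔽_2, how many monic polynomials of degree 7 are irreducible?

18

The number of monic irreducibles of degree 7 over GF(2) is (1/7)·Σ_{d∣7} μ(7/d) 2^d.
Divisors of 7: 1, 7; μ(7/d) for each: -1, 1.
Σ = − 2^1 + 2^7 = 126.
N = 126/7 = 18.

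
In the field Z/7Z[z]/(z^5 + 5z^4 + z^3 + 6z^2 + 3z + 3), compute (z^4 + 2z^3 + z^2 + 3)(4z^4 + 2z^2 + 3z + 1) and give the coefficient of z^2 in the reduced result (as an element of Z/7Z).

4

Multiply in Z/7Z[z]: (z^4 + 2z^3 + z^2 + 3)·(4z^4 + 2z^2 + 3z + 1) = 4z^8 + z^7 + 6z^6 + 5z^3 + 2z + 3.
Reduce using z^5 ≡ 2z^4 + 6z^3 + z^2 + 4z + 4 (mod z^5 + 5z^4 + z^3 + 6z^2 + 3z + 3).
Reduced: 5z^4 + 4z^2 + 5z + 3.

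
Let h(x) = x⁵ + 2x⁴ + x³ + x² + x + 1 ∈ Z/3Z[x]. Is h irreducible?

Yes

Check for roots in Z/3Z: h(0) = 1; h(1) = 1; h(2) = 1.
No roots, so no linear factors.
Monic irreducibles of degree 2 over GF(3): x² + 1, x² + x + 2, x² + 2x + 2.
None of them divide h (all give nonzero remainder).
No irreducible factor of degree ≤ 2 exists, so h is irreducible over GF(3).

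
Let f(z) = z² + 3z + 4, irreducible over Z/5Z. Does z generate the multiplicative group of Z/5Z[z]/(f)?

|GF(5^2)^×| = 5^2 − 1 = 24. Prime factorization: 24 = 2^3·3.
f is primitive ⇔ z has order 24 in GF(5)[z]/(f), i.e. z^(24/q) ≠ 1 for each prime q | 24.
z^(12) mod f = 1
z^(8) mod f = 3z + 4.
Since z^(12) = 1, the order of z divides 12 < 24; not primitive.

No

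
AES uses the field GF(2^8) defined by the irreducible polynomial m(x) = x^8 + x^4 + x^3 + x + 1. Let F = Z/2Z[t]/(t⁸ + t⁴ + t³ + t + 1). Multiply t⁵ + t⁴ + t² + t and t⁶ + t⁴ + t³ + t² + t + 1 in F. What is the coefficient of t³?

Multiply in Z/2Z[t]: (t⁵ + t⁴ + t² + t)·(t⁶ + t⁴ + t³ + t² + t + 1) = t¹¹ + t¹⁰ + t⁹ + t⁸ + t⁷ + t⁶ + t⁴ + t.
Reduce using t⁸ ≡ t⁴ + t³ + t + 1 (mod t⁸ + t⁴ + t³ + t + 1).
Reduced: t⁶ + t³ + t + 1.

1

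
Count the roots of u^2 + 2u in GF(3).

Write h(u) = u^2 + 2u.
Evaluate at each of the 3 elements of GF(3):
h(0) = 0 → root; h(1) = 0 → root; h(2) = 2.
Roots: {0, 1}.

2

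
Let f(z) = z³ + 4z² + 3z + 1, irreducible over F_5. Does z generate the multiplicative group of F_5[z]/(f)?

|GF(5^3)^×| = 5^3 − 1 = 124. Prime factorization: 124 = 2^2·31.
f is primitive ⇔ z has order 124 in GF(5)[z]/(f), i.e. z^(124/q) ≠ 1 for each prime q | 124.
z^(62) mod f = 1
z^(4) mod f = 3z² + z + 4.
Since z^(62) = 1, the order of z divides 62 < 124; not primitive.

No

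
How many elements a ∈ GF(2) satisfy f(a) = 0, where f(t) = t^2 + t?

Evaluate at each of the 2 elements of GF(2):
f(0) = 0 → root; f(1) = 0 → root.
Roots: {0, 1}.

2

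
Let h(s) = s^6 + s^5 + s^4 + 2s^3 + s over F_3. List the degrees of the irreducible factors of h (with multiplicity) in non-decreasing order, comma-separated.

1, 1, 2, 2

Roots in F_3: h(0) = 0 → root; h(1) = 0 → root; h(2) = 1.
Linear factors from roots: (s), (s + 2).
Complete factorization: h(s) = (s)·(s + 2)·(s^2 + 1)·(s^2 + 2s + 2).
Factor degrees with multiplicity: 1 + 1 + 2 + 2 = 6.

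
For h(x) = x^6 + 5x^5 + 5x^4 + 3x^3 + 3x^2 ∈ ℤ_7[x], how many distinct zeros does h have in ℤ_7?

Evaluate at each of the 7 elements of ℤ_7:
h(0) = 0 → root; h(1) = 3; h(2) = 4; h(3) = 0 → root; h(4) = 5; h(5) = 0 → root; h(6) = 1.
Roots: {0, 3, 5}.

3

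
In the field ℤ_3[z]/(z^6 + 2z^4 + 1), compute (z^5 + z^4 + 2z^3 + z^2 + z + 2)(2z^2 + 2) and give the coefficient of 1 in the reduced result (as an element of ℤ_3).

Multiply in ℤ_3[z]: (z^5 + z^4 + 2z^3 + z^2 + z + 2)·(2z^2 + 2) = 2z^7 + 2z^6 + z^4 + 2z + 1.
Reduce using z^6 ≡ z^4 + 2 (mod z^6 + 2z^4 + 1).
Reduced: 2z^5 + 2.

2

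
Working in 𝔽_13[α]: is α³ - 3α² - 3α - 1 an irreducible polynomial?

Write g(α) = α³ - 3α² - 3α - 1.
Check each element of 𝔽_13 for a root: g(0)=12, g(1)=7, g(2)=2, g(3)=3, g(4)=3, g(5)=8, g(6)=11, g(7)=5, g(8)=9, g(9)=3, g(10)=6, g(11)=11, g(12)=11.
No roots. A degree-3 polynomial over a field with no linear factor is irreducible.

Yes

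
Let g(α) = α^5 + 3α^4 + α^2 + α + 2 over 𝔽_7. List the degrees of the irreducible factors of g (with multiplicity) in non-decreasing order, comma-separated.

5

Complete factorization: g(α) = (α^5 + 3α^4 + α^2 + α + 2).
Factor degrees with multiplicity: 5 = 5.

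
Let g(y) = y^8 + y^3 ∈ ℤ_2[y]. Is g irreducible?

No

Check for roots in ℤ_2: g(0) = 0 → root; g(1) = 0 → root.
g(0) = 0, so (y) divides g(y); g is reducible.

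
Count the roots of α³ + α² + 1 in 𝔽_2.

Write h(α) = α³ + α² + 1.
Evaluate at each of the 2 elements of 𝔽_2:
h(0) = 1; h(1) = 1.
No element is a root.

0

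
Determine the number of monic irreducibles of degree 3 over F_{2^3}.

168

The number of monic irreducibles of degree 3 over GF(8) is (1/3)·Σ_{d∣3} μ(3/d) 8^d.
Divisors of 3: 1, 3; μ(3/d) for each: -1, 1.
Σ = − 8^1 + 8^3 = 504.
N = 504/3 = 168.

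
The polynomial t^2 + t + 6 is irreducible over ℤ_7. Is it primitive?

No

Write f(t) = t^2 + t + 6.
|GF(7^2)^×| = 7^2 − 1 = 48. Prime factorization: 48 = 2^4·3.
f is primitive ⇔ t has order 48 in GF(7)[t]/(f), i.e. t^(48/q) ≠ 1 for each prime q | 48.
t^(24) mod f = 6.
t^(16) mod f = 1
Since t^(16) = 1, the order of t divides 16 < 48; not primitive.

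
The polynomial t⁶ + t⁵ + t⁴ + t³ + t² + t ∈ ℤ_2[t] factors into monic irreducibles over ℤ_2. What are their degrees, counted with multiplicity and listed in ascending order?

1, 1, 2, 2

Write g(t) = t⁶ + t⁵ + t⁴ + t³ + t² + t.
Roots in ℤ_2: g(0) = 0 → root; g(1) = 0 → root.
Linear factors from roots: (t), (t + 1).
Complete factorization: g(t) = (t)·(t + 1)·(t² + t + 1)^2.
Factor degrees with multiplicity: 1 + 1 + 2 + 2 = 6.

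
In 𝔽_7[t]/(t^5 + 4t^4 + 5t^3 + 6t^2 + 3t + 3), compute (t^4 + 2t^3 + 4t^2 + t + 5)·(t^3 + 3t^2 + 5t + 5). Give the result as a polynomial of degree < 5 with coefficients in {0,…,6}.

Multiply in 𝔽_7[t]: (t^4 + 2t^3 + 4t^2 + t + 5)·(t^3 + 3t^2 + 5t + 5) = t^7 + 5t^6 + t^5 + 3t^3 + 5t^2 + 2t + 4.
Reduce using t^5 ≡ 3t^4 + 2t^3 + t^2 + 4t + 4 (mod t^5 + 4t^4 + 5t^3 + 6t^2 + 3t + 3).
Reduced: 6t^3 + 5t^2 + 2t.

6t^3 + 5t^2 + 2t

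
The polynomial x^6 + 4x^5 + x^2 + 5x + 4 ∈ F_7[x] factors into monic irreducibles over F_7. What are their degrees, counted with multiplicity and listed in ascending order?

1, 1, 1, 1, 2

Write g(x) = x^6 + 4x^5 + x^2 + 5x + 4.
Linear factors from roots: (x + 5), (x + 4), (x + 3).
Complete factorization: g(x) = (x + 4)·(x + 5)·(x + 3)^2·(x^2 + 3x + 5).
Factor degrees with multiplicity: 1 + 1 + 1 + 1 + 2 = 6.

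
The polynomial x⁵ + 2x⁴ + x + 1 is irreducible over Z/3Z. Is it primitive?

Yes

Write f(x) = x⁵ + 2x⁴ + x + 1.
|GF(3^5)^×| = 3^5 − 1 = 242. Prime factorization: 242 = 2·11^2.
f is primitive ⇔ x has order 242 in GF(3)[x]/(f), i.e. x^(242/q) ≠ 1 for each prime q | 242.
x^(121) mod f = 2.
x^(22) mod f = x⁴ + x³ + 2x + 1.
None equal 1, so x has full order 242; f is primitive.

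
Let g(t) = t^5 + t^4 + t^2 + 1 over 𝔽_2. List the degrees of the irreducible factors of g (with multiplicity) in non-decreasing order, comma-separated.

Roots in 𝔽_2: g(0) = 1; g(1) = 0 → root.
Linear factors from roots: (t + 1).
Complete factorization: g(t) = (t + 1)·(t^4 + t + 1).
Factor degrees with multiplicity: 1 + 4 = 5.

1, 4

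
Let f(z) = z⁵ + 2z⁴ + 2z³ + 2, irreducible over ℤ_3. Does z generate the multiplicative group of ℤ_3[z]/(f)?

|GF(3^5)^×| = 3^5 − 1 = 242. Prime factorization: 242 = 2·11^2.
f is primitive ⇔ z has order 242 in GF(3)[z]/(f), i.e. z^(242/q) ≠ 1 for each prime q | 242.
z^(121) mod f = 1
z^(22) mod f = z⁴ + z² + z + 2.
Since z^(121) = 1, the order of z divides 121 < 242; not primitive.

No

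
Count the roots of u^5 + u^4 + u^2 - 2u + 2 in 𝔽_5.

Write g(u) = u^5 + u^4 + u^2 - 2u + 2.
Evaluate at each of the 5 elements of 𝔽_5:
g(0) = 2; g(1) = 3; g(2) = 0 → root; g(3) = 4; g(4) = 0 → root.
Roots: {2, 4}.

2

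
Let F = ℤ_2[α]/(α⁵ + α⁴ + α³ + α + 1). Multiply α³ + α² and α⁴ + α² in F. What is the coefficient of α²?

1

Multiply in ℤ_2[α]: (α³ + α²)·(α⁴ + α²) = α⁷ + α⁶ + α⁵ + α⁴.
Reduce using α⁵ ≡ α⁴ + α³ + α + 1 (mod α⁵ + α⁴ + α³ + α + 1).
Reduced: α⁴ + α³ + α².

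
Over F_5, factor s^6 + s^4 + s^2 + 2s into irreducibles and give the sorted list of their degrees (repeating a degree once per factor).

Write f(s) = s^6 + s^4 + s^2 + 2s.
Roots in F_5: f(0) = 0 → root; f(1) = 0 → root; f(2) = 3; f(3) = 0 → root; f(4) = 1.
Linear factors from roots: (s), (s + 4), (s + 2).
Complete factorization: f(s) = (s)·(s + 2)·(s + 4)·(s^3 + 4s^2 + 4s + 4).
Factor degrees with multiplicity: 1 + 1 + 1 + 3 = 6.

1, 1, 1, 3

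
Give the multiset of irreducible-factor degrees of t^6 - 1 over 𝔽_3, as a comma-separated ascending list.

1, 1, 1, 1, 1, 1

Write f(t) = t^6 - 1.
Roots in 𝔽_3: f(0) = 2; f(1) = 0 → root; f(2) = 0 → root.
Linear factors from roots: (t - 1), (t + 1).
Complete factorization: f(t) = (t + 1)^3·(t - 1)^3.
Factor degrees with multiplicity: 1 + 1 + 1 + 1 + 1 + 1 = 6.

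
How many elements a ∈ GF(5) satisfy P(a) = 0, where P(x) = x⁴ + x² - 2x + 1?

Evaluate at each of the 5 elements of GF(5):
P(0) = 1; P(1) = 1; P(2) = 2; P(3) = 0 → root; P(4) = 0 → root.
Roots: {3, 4}.

2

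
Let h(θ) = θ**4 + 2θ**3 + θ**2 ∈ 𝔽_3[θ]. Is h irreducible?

No

Check for roots in 𝔽_3: h(0) = 0 → root; h(1) = 1; h(2) = 0 → root.
h(0) = 0, so (θ) divides h(θ); h is reducible.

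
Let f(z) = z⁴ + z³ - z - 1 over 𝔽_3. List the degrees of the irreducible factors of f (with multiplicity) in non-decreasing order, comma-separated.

1, 1, 1, 1

Roots in 𝔽_3: f(0) = 2; f(1) = 0 → root; f(2) = 0 → root.
Linear factors from roots: (z - 1), (z + 1).
Complete factorization: f(z) = (z + 1)·(z - 1)^3.
Factor degrees with multiplicity: 1 + 1 + 1 + 1 = 4.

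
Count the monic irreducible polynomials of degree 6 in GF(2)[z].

9

By the necklace-counting formula, N_2(6) = (1/6) Σ_{d|6} μ(6/d)·2^d.
Divisors of 6: 1, 2, 3, 6; μ(6/d) for each: 1, -1, -1, 1.
Σ = 2^1 − 2^2 − 2^3 + 2^6 = 54.
N = 54/6 = 9.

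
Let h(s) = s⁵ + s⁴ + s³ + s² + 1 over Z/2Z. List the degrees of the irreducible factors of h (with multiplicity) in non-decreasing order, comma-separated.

5

Roots in Z/2Z: h(0) = 1; h(1) = 1.
Complete factorization: h(s) = (s⁵ + s⁴ + s³ + s² + 1).
Factor degrees with multiplicity: 5 = 5.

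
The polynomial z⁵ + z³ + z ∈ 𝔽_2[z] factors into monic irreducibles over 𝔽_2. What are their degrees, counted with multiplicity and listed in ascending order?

Write h(z) = z⁵ + z³ + z.
Roots in 𝔽_2: h(0) = 0 → root; h(1) = 1.
Linear factors from roots: (z).
Complete factorization: h(z) = (z)·(z² + z + 1)^2.
Factor degrees with multiplicity: 1 + 2 + 2 = 5.

1, 2, 2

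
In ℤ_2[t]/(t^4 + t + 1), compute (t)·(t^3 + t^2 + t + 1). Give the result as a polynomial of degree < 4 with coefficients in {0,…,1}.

Multiply in ℤ_2[t]: (t)·(t^3 + t^2 + t + 1) = t^4 + t^3 + t^2 + t.
Reduce using t^4 ≡ t + 1 (mod t^4 + t + 1).
Reduced: t^3 + t^2 + 1.

t^3 + t^2 + 1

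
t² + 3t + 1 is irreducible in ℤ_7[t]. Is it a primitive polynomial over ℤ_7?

Write f(t) = t² + 3t + 1.
|GF(7^2)^×| = 7^2 − 1 = 48. Prime factorization: 48 = 2^4·3.
f is primitive ⇔ t has order 48 in GF(7)[t]/(f), i.e. t^(48/q) ≠ 1 for each prime q | 48.
t^(24) mod f = 1
t^(16) mod f = 1
Since t^(24) = 1, the order of t divides 24 < 48; not primitive.

No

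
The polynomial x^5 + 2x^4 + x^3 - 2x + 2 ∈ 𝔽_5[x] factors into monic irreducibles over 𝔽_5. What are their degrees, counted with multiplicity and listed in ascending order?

Write f(x) = x^5 + 2x^4 + x^3 - 2x + 2.
Roots in 𝔽_5: f(0) = 2; f(1) = 4; f(2) = 0 → root; f(3) = 3; f(4) = 4.
Linear factors from roots: (x - 2).
Complete factorization: f(x) = (x - 2)·(x^2 + 2)·(x^2 - x + 2).
Factor degrees with multiplicity: 1 + 2 + 2 = 5.

1, 2, 2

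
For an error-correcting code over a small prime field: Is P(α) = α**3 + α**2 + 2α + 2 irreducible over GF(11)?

Check each element of GF(11) for a root: P(0)=2, P(1)=6, P(2)=7, P(3)=0, P(4)=2, P(5)=8, P(6)=2, P(7)=1, P(8)=0, P(9)=5, P(10)=0.
P(3) = 0, so (α − 3) divides P(α); P is reducible.

No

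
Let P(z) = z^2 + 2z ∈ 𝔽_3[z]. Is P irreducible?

Check for roots in 𝔽_3: P(0) = 0 → root; P(1) = 0 → root; P(2) = 2.
P(0) = 0, so (z) divides P(z); P is reducible.

No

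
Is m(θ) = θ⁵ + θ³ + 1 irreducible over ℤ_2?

Yes

Check for roots in ℤ_2: m(0) = 1; m(1) = 1.
No roots, so no linear factors.
Monic irreducibles of degree 2 over GF(2): θ² + θ + 1.
None of them divide m (all give nonzero remainder).
No irreducible factor of degree ≤ 2 exists, so m is irreducible over GF(2).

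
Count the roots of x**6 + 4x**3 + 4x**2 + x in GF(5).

Write g(x) = x**6 + 4x**3 + 4x**2 + x.
Evaluate at each of the 5 elements of GF(5):
g(0) = 0 → root; g(1) = 0 → root; g(2) = 4; g(3) = 1; g(4) = 0 → root.
Roots: {0, 1, 4}.

3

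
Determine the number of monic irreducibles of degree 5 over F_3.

The number of monic irreducibles of degree 5 over GF(3) is (1/5)·Σ_{d∣5} μ(5/d) 3^d.
Divisors of 5: 1, 5; μ(5/d) for each: -1, 1.
Σ = − 3^1 + 3^5 = 240.
N = 240/5 = 48.

48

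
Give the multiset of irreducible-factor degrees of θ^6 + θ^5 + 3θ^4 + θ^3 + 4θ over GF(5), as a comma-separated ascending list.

Write h(θ) = θ^6 + θ^5 + 3θ^4 + θ^3 + 4θ.
Roots in GF(5): h(0) = 0 → root; h(1) = 0 → root; h(2) = 0 → root; h(3) = 4; h(4) = 3.
Linear factors from roots: (θ), (θ + 4), (θ + 3).
Complete factorization: h(θ) = (θ)·(θ + 3)·(θ + 4)^2·(θ^2 + 3).
Factor degrees with multiplicity: 1 + 1 + 1 + 1 + 2 = 6.

1, 1, 1, 1, 2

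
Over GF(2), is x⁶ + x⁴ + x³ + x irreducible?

No

Write m(x) = x⁶ + x⁴ + x³ + x.
Check for roots in GF(2): m(0) = 0 → root; m(1) = 0 → root.
m(0) = 0, so (x) divides m(x); m is reducible.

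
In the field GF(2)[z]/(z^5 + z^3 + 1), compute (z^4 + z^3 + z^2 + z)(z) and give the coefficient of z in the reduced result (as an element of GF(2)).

Multiply in GF(2)[z]: (z^4 + z^3 + z^2 + z)·(z) = z^5 + z^4 + z^3 + z^2.
Reduce using z^5 ≡ z^3 + 1 (mod z^5 + z^3 + 1).
Reduced: z^4 + z^2 + 1.

0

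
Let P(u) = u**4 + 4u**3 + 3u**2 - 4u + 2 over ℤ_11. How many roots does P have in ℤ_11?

1

Evaluate at each of the 11 elements of ℤ_11:
P(0) = 2; P(1) = 6; P(2) = 10; P(3) = 8; P(4) = 7; P(5) = 5; P(6) = 2; P(7) = 0 → root; P(8) = 3; P(9) = 6; P(10) = 6.
Roots: {7}.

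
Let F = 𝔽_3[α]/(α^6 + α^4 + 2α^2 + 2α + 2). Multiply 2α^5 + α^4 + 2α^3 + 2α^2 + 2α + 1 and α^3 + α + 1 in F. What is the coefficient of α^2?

0

Multiply in 𝔽_3[α]: (2α^5 + α^4 + 2α^3 + 2α^2 + 2α + 1)·(α^3 + α + 1) = 2α^8 + α^7 + α^6 + 2α^5 + 2α^4 + 2α^3 + α^2 + 1.
Reduce using α^6 ≡ 2α^4 + α^2 + α + 1 (mod α^6 + α^4 + 2α^2 + 2α + 2).
Reduced: α^5 + 2α^4 + 2α^3.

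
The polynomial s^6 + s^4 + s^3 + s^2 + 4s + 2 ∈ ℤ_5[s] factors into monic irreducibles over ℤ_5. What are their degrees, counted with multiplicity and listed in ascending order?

1, 1, 1, 1, 2

Write g(s) = s^6 + s^4 + s^3 + s^2 + 4s + 2.
Roots in ℤ_5: g(0) = 2; g(1) = 0 → root; g(2) = 2; g(3) = 0 → root; g(4) = 0 → root.
Linear factors from roots: (s + 4), (s + 2), (s + 1).
Complete factorization: g(s) = (s + 2)·(s + 4)·(s + 1)^2·(s^2 + 2s + 4).
Factor degrees with multiplicity: 1 + 1 + 1 + 1 + 2 = 6.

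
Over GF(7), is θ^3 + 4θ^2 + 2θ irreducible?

Write g(θ) = θ^3 + 4θ^2 + 2θ.
Check for roots in GF(7): g(0) = 0 → root; g(1) = 0 → root; g(2) = 0 → root; g(3) = 6; g(4) = 3; g(5) = 4; g(6) = 1.
g(0) = 0, so (θ) divides g(θ); g is reducible.

No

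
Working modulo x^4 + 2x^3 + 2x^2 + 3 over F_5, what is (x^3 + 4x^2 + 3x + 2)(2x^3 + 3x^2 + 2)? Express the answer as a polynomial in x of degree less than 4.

x^3 + 3x^2 + 4

Multiply in F_5[x]: (x^3 + 4x^2 + 3x + 2)·(2x^3 + 3x^2 + 2) = 2x^6 + x^5 + 3x^4 + 4x^2 + x + 4.
Reduce using x^4 ≡ 3x^3 + 3x^2 + 2 (mod x^4 + 2x^3 + 2x^2 + 3).
Reduced: x^3 + 3x^2 + 4.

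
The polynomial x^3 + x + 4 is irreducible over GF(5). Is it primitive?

Write f(x) = x^3 + x + 4.
|GF(5^3)^×| = 5^3 − 1 = 124. Prime factorization: 124 = 2^2·31.
f is primitive ⇔ x has order 124 in GF(5)[x]/(f), i.e. x^(124/q) ≠ 1 for each prime q | 124.
x^(62) mod f = 1
x^(4) mod f = 4x^2 + x.
Since x^(62) = 1, the order of x divides 62 < 124; not primitive.

No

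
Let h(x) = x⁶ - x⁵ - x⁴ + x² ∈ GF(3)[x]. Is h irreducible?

No

Check for roots in GF(3): h(0) = 0 → root; h(1) = 0 → root; h(2) = 2.
h(0) = 0, so (x) divides h(x); h is reducible.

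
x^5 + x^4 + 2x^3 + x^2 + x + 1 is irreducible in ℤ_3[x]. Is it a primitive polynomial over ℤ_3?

Write f(x) = x^5 + x^4 + 2x^3 + x^2 + x + 1.
|GF(3^5)^×| = 3^5 − 1 = 242. Prime factorization: 242 = 2·11^2.
f is primitive ⇔ x has order 242 in GF(3)[x]/(f), i.e. x^(242/q) ≠ 1 for each prime q | 242.
x^(121) mod f = 2.
x^(22) mod f = x^4 + x^2 + x.
None equal 1, so x has full order 242; f is primitive.

Yes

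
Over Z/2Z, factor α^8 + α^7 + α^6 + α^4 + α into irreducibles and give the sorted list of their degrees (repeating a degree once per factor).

Write h(α) = α^8 + α^7 + α^6 + α^4 + α.
Roots in Z/2Z: h(0) = 0 → root; h(1) = 1.
Linear factors from roots: (α).
Complete factorization: h(α) = (α)·(α^2 + α + 1)^2·(α^3 + α^2 + 1).
Factor degrees with multiplicity: 1 + 2 + 2 + 3 = 8.

1, 2, 2, 3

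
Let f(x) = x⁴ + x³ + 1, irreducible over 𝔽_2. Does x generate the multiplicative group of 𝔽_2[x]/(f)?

Yes

|GF(2^4)^×| = 2^4 − 1 = 15. Prime factorization: 15 = 3·5.
f is primitive ⇔ x has order 15 in GF(2)[x]/(f), i.e. x^(15/q) ≠ 1 for each prime q | 15.
x^(5) mod f = x³ + x + 1.
x^(3) mod f = x³.
None equal 1, so x has full order 15; f is primitive.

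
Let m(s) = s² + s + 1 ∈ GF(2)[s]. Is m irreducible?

Check for roots in GF(2): m(0) = 1; m(1) = 1.
No roots. A degree-2 polynomial over a field with no linear factor is irreducible.

Yes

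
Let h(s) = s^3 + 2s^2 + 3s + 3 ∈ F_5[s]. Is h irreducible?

Check for roots in F_5: h(0) = 3; h(1) = 4; h(2) = 0 → root; h(3) = 2; h(4) = 1.
h(2) = 0, so (s − 2) divides h(s); h is reducible.

No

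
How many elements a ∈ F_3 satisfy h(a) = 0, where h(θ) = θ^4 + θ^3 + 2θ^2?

1

Evaluate at each of the 3 elements of F_3:
h(0) = 0 → root; h(1) = 1; h(2) = 2.
Roots: {0}.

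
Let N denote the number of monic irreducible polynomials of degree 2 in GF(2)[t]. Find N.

1

Gauss's count: N_{2}(2) = (1/2) Σ_{d|2} μ(2/d)·2^d.
Divisors of 2: 1, 2; μ(2/d) for each: -1, 1.
Σ = − 2^1 + 2^2 = 2.
N = 2/2 = 1.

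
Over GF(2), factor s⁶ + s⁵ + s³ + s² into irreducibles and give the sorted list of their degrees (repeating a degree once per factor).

1, 1, 1, 1, 2

Write f(s) = s⁶ + s⁵ + s³ + s².
Roots in GF(2): f(0) = 0 → root; f(1) = 0 → root.
Linear factors from roots: (s), (s + 1).
Complete factorization: f(s) = (s)^2·(s + 1)^2·(s² + s + 1).
Factor degrees with multiplicity: 1 + 1 + 1 + 1 + 2 = 6.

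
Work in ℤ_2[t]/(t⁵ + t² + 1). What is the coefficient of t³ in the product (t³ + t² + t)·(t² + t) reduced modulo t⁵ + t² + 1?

Multiply in ℤ_2[t]: (t³ + t² + t)·(t² + t) = t⁵ + t².
Reduce using t⁵ ≡ t² + 1 (mod t⁵ + t² + 1).
Reduced: 1.

0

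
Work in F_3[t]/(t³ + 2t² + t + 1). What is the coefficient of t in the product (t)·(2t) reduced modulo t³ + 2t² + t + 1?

Multiply in F_3[t]: (t)·(2t) = 2t².
Reduced: 2t².

0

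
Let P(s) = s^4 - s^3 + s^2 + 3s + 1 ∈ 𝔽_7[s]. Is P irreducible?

Check for roots in 𝔽_7: P(0) = 1; P(1) = 5; P(2) = 5; P(3) = 3; P(4) = 4; P(5) = 2; P(6) = 1.
No roots, so no linear factors.
Degree-2 irreducible divisors: test the 21 monic irreducibles of degree 2 over GF(7).
None of them divide P (all give nonzero remainder).
No irreducible factor of degree ≤ 2 exists, so P is irreducible over GF(7).

Yes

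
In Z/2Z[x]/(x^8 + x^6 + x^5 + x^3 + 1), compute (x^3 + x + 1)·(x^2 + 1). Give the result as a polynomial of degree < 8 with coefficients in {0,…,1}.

Multiply in Z/2Z[x]: (x^3 + x + 1)·(x^2 + 1) = x^5 + x^2 + x + 1.
Reduced: x^5 + x^2 + x + 1.

x^5 + x^2 + x + 1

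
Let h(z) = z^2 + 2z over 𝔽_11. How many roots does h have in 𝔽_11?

2

Evaluate at each of the 11 elements of 𝔽_11:
h(0) = 0 → root; h(1) = 3; h(2) = 8; h(3) = 4; h(4) = 2; h(5) = 2; h(6) = 4; h(7) = 8; h(8) = 3; h(9) = 0 → root; h(10) = 10.
Roots: {0, 9}.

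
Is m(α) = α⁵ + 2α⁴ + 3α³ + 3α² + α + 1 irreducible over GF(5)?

Check for roots in GF(5): m(0) = 1; m(1) = 1; m(2) = 3; m(3) = 2; m(4) = 1.
No roots, so no linear factors.
Degree-2 irreducible divisors: test the 10 monic irreducibles of degree 2 over GF(5).
None of them divide m (all give nonzero remainder).
No irreducible factor of degree ≤ 2 exists, so m is irreducible over GF(5).

Yes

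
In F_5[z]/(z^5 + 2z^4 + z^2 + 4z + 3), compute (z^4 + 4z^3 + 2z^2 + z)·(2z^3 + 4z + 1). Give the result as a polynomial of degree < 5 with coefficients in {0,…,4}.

2z^4 + 4z^2 + 4z

Multiply in F_5[z]: (z^4 + 4z^3 + 2z^2 + z)·(2z^3 + 4z + 1) = 2z^7 + 3z^6 + 3z^5 + 4z^4 + 2z^3 + z^2 + z.
Reduce using z^5 ≡ 3z^4 + 4z^2 + z + 2 (mod z^5 + 2z^4 + z^2 + 4z + 3).
Reduced: 2z^4 + 4z^2 + 4z.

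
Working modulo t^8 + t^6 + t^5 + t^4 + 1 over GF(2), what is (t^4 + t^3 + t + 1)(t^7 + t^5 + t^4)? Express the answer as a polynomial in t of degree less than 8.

Multiply in GF(2)[t]: (t^4 + t^3 + t + 1)·(t^7 + t^5 + t^4) = t^11 + t^10 + t^9 + t^8 + t^6 + t^4.
Reduce using t^8 ≡ t^6 + t^5 + t^4 + 1 (mod t^8 + t^6 + t^5 + t^4 + 1).
Reduced: t^6 + t^5 + t^3 + t^2 + 1.

t^6 + t^5 + t^3 + t^2 + 1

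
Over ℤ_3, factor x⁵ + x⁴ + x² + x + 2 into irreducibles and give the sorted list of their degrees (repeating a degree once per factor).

1, 1, 3

Write h(x) = x⁵ + x⁴ + x² + x + 2.
Roots in ℤ_3: h(0) = 2; h(1) = 0 → root; h(2) = 2.
Linear factors from roots: (x + 2).
Complete factorization: h(x) = (x + 2)^2·(x³ + 2x + 2).
Factor degrees with multiplicity: 1 + 1 + 3 = 5.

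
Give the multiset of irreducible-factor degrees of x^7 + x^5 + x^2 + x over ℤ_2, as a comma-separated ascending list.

1, 1, 2, 3

Write h(x) = x^7 + x^5 + x^2 + x.
Roots in ℤ_2: h(0) = 0 → root; h(1) = 0 → root.
Linear factors from roots: (x), (x + 1).
Complete factorization: h(x) = (x)·(x + 1)·(x^2 + x + 1)·(x^3 + x + 1).
Factor degrees with multiplicity: 1 + 1 + 2 + 3 = 7.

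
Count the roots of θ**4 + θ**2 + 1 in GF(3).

2

Write f(θ) = θ**4 + θ**2 + 1.
Evaluate at each of the 3 elements of GF(3):
f(0) = 1; f(1) = 0 → root; f(2) = 0 → root.
Roots: {1, 2}.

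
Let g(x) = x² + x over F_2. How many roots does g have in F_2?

Evaluate at each of the 2 elements of F_2:
g(0) = 0 → root; g(1) = 0 → root.
Roots: {0, 1}.

2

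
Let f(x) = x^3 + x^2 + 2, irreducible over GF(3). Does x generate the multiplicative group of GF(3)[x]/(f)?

|GF(3^3)^×| = 3^3 − 1 = 26. Prime factorization: 26 = 2·13.
f is primitive ⇔ x has order 26 in GF(3)[x]/(f), i.e. x^(26/q) ≠ 1 for each prime q | 26.
x^(13) mod f = 1
x^(2) mod f = x^2.
Since x^(13) = 1, the order of x divides 13 < 26; not primitive.

No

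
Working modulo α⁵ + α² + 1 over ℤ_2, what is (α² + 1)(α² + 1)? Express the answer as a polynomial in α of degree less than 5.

α^4 + 1

Multiply in ℤ_2[α]: (α² + 1)·(α² + 1) = α⁴ + 1.
Reduced: α⁴ + 1.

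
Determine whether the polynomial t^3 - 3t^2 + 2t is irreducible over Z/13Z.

Write f(t) = t^3 - 3t^2 + 2t.
Check each element of Z/13Z for a root: f(0)=0, f(1)=0, f(2)=0, f(3)=6, f(4)=11, f(5)=8, f(6)=3, f(7)=2, f(8)=11, f(9)=10, f(10)=5, f(11)=2, f(12)=7.
f(0) = 0, so (t) divides f(t); f is reducible.

No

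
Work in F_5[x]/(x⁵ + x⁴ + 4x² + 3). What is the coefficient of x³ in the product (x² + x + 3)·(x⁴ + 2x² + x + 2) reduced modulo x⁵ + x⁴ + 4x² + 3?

Multiply in F_5[x]: (x² + x + 3)·(x⁴ + 2x² + x + 2) = x⁶ + x⁵ + 3x³ + 4x² + 1.
Reduce using x⁵ ≡ 4x⁴ + x² + 2 (mod x⁵ + x⁴ + 4x² + 3).
Reduced: 4x³ + 4x² + 2x + 1.

4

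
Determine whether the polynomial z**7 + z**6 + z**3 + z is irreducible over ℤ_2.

No

Write h(z) = z**7 + z**6 + z**3 + z.
Check for roots in ℤ_2: h(0) = 0 → root; h(1) = 0 → root.
h(0) = 0, so (z) divides h(z); h is reducible.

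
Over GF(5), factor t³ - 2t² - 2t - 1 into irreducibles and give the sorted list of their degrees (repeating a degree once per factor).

Write h(t) = t³ - 2t² - 2t - 1.
Roots in GF(5): h(0) = 4; h(1) = 1; h(2) = 0 → root; h(3) = 2; h(4) = 3.
Linear factors from roots: (t - 2).
Complete factorization: h(t) = (t - 2)·(t² - 2).
Factor degrees with multiplicity: 1 + 2 = 3.

1, 2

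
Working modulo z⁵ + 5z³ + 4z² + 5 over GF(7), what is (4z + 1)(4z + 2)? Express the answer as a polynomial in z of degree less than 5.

2z^2 + 5z + 2

Multiply in GF(7)[z]: (4z + 1)·(4z + 2) = 2z² + 5z + 2.
Reduced: 2z² + 5z + 2.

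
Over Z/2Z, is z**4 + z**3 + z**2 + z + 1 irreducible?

Write h(z) = z**4 + z**3 + z**2 + z + 1.
Check for roots in Z/2Z: h(0) = 1; h(1) = 1.
No roots, so no linear factors.
Monic irreducibles of degree 2 over GF(2): z**2 + z + 1.
None of them divide h (all give nonzero remainder).
No irreducible factor of degree ≤ 2 exists, so h is irreducible over GF(2).

Yes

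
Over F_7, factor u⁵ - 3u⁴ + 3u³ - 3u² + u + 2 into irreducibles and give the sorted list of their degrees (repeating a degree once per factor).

1, 1, 3

Write f(u) = u⁵ - 3u⁴ + 3u³ - 3u² + u + 2.
Linear factors from roots: (u - 2), (u + 3).
Complete factorization: f(u) = (u + 3)·(u - 2)·(u³ + 3u² - u + 2).
Factor degrees with multiplicity: 1 + 1 + 3 = 5.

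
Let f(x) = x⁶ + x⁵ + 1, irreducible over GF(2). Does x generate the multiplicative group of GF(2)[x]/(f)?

Yes

|GF(2^6)^×| = 2^6 − 1 = 63. Prime factorization: 63 = 3^2·7.
f is primitive ⇔ x has order 63 in GF(2)[x]/(f), i.e. x^(63/q) ≠ 1 for each prime q | 63.
x^(21) mod f = x⁵ + x⁴ + x³ + 1.
x^(9) mod f = x⁵ + x³ + x² + x + 1.
None equal 1, so x has full order 63; f is primitive.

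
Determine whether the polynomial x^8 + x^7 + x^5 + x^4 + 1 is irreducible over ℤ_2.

Yes

Write h(x) = x^8 + x^7 + x^5 + x^4 + 1.
Check for roots in ℤ_2: h(0) = 1; h(1) = 1.
No roots, so no linear factors.
Monic irreducibles of degree 2 over GF(2): x^2 + x + 1.
None of them divide h (all give nonzero remainder).
Monic irreducibles of degree 3 over GF(2): x^3 + x + 1, x^3 + x^2 + 1.
None of them divide h (all give nonzero remainder).
Monic irreducibles of degree 4 over GF(2): x^4 + x + 1, x^4 + x^3 + 1, x^4 + x^3 + x^2 + x + 1.
None of them divide h (all give nonzero remainder).
No irreducible factor of degree ≤ 4 exists, so h is irreducible over GF(2).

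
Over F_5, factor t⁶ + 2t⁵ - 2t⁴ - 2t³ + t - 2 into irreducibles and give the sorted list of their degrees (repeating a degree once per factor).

Write g(t) = t⁶ + 2t⁵ - 2t⁴ - 2t³ + t - 2.
Roots in F_5: g(0) = 3; g(1) = 3; g(2) = 0 → root; g(3) = 0 → root; g(4) = 1.
Linear factors from roots: (t - 2), (t + 2).
Complete factorization: g(t) = (t + 2)·(t - 2)^3·(t² + t + 2).
Factor degrees with multiplicity: 1 + 1 + 1 + 1 + 2 = 6.

1, 1, 1, 1, 2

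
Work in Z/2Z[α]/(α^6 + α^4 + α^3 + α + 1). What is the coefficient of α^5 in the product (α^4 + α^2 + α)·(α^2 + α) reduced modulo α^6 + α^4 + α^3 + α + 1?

1

Multiply in Z/2Z[α]: (α^4 + α^2 + α)·(α^2 + α) = α^6 + α^5 + α^4 + α^2.
Reduce using α^6 ≡ α^4 + α^3 + α + 1 (mod α^6 + α^4 + α^3 + α + 1).
Reduced: α^5 + α^3 + α^2 + α + 1.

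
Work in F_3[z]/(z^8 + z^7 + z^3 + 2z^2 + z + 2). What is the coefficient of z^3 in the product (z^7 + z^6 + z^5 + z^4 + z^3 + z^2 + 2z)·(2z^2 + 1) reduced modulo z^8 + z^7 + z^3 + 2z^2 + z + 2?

1

Multiply in F_3[z]: (z^7 + z^6 + z^5 + z^4 + z^3 + z^2 + 2z)·(2z^2 + 1) = 2z^9 + 2z^8 + 2z^3 + z^2 + 2z.
Reduce using z^8 ≡ 2z^7 + 2z^3 + z^2 + 2z + 1 (mod z^8 + z^7 + z^3 + 2z^2 + z + 2).
Reduced: z^4 + z^3 + 2z^2 + z.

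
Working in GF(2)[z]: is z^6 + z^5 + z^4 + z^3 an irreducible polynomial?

Write m(z) = z^6 + z^5 + z^4 + z^3.
Check for roots in GF(2): m(0) = 0 → root; m(1) = 0 → root.
m(0) = 0, so (z) divides m(z); m is reducible.

No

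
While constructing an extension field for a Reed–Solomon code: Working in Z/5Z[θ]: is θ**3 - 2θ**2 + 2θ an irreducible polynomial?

Write h(θ) = θ**3 - 2θ**2 + 2θ.
Check for roots in Z/5Z: h(0) = 0 → root; h(1) = 1; h(2) = 4; h(3) = 0 → root; h(4) = 0 → root.
h(0) = 0, so (θ) divides h(θ); h is reducible.

No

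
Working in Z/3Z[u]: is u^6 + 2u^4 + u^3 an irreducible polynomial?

No

Write h(u) = u^6 + 2u^4 + u^3.
Check for roots in Z/3Z: h(0) = 0 → root; h(1) = 1; h(2) = 2.
h(0) = 0, so (u) divides h(u); h is reducible.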